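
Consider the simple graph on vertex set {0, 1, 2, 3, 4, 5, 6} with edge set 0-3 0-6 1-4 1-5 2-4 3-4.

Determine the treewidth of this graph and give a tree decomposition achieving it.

Treewidth 1.
One such decomposition:
Bags: B1 = {3, 4}  B2 = {1, 4}  B3 = {2, 4}  B4 = {1, 5}  B5 = {0, 3}  B6 = {0, 6}
Tree: B1–B2, B1–B3, B2–B4, B1–B5, B5–B6

The largest bag has 2 vertices, giving width 1; this decomposition certifies tw(G) ≤ 1. Since G has at least one edge (e.g. 4–3), it is not an edgeless graph, so tw(G) ≥ 1. Combining the bounds, tw(G) = 1.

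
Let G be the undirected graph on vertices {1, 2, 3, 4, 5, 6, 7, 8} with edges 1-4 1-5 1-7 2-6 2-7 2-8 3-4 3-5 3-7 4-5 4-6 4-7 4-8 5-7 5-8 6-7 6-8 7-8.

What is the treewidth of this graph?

A width-3 tree decomposition is:
Bags: B1 = {4, 6, 7, 8}  B2 = {4, 5, 7, 8}  B3 = {2, 6, 7, 8}  B4 = {1, 4, 5, 7}  B5 = {3, 4, 5, 7}
Tree: B1–B2, B1–B3, B2–B4, B2–B5
The largest bag has 4 vertices, giving width 3; this decomposition certifies tw(G) ≤ 3. Conversely, {2, 6, 7, 8} is a clique of size 4, and the vertices of any clique must share a bag in every tree decomposition; so some bag has ≥ 4 vertices and tw(G) ≥ 3. Hence tw(G) = 3 exactly.

3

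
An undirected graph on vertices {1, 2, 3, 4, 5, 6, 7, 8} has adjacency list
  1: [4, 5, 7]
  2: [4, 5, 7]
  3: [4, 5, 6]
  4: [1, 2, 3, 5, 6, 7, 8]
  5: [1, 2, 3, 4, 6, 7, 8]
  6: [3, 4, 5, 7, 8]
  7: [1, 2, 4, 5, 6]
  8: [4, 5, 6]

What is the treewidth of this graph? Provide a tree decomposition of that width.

Each bag holds 4 vertices, so the decomposition has width 3, which upper-bounds the treewidth. On the other hand G contains the 4-clique {1, 4, 5, 7}. A clique must lie in a single bag of any decomposition, so no decomposition can have width below 3. The upper and lower bounds meet at 3, so that is the treewidth.

Treewidth 3.
One optimal decomposition is:
Bags: B1 = {4, 5, 6, 8}  B2 = {4, 5, 6, 7}  B3 = {1, 4, 5, 7}  B4 = {2, 4, 5, 7}  B5 = {3, 4, 5, 6}
Tree: B1–B2, B2–B3, B2–B4, B1–B5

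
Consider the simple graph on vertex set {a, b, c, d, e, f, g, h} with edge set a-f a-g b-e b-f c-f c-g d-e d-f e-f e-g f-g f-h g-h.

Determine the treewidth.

A width-2 tree decomposition is:
Bags: B1 = {e, f, g}  B2 = {d, e, f}  B3 = {c, f, g}  B4 = {f, g, h}  B5 = {b, e, f}  B6 = {a, f, g}
Tree: B1–B2, B1–B3, B1–B4, B1–B5, B3–B6
Every bag has size at most 3, so the width is 3 − 1 = 2 and tw(G) ≤ 2. For the lower bound, the 3 vertices {d, e, f} are pairwise adjacent, and any tree decomposition puts a clique entirely inside one bag — forcing width ≥ 2. Hence tw(G) = 2 exactly.

2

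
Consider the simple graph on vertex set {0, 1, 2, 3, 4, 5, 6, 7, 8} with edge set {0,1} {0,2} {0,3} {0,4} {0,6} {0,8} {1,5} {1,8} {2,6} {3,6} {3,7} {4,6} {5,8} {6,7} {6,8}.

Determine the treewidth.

A width-2 tree decomposition is:
Bags: B1 = {0, 6, 8}  B2 = {0, 2, 6}  B3 = {0, 3, 6}  B4 = {0, 1, 8}  B5 = {0, 4, 6}  B6 = {3, 6, 7}  B7 = {1, 5, 8}
Tree: B1–B2, B2–B3, B1–B4, B2–B5, B3–B6, B4–B7
Each bag holds 3 vertices, so the decomposition has width 2, which upper-bounds the treewidth. For the lower bound, the 3 vertices {0, 1, 8} are pairwise adjacent, and any tree decomposition puts a clique entirely inside one bag — forcing width ≥ 2. Therefore the treewidth is 2.

2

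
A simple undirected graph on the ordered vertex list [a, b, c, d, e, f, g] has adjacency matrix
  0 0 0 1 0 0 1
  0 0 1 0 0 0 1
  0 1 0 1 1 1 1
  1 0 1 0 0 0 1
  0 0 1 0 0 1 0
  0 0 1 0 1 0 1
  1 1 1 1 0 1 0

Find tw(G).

2

A width-2 tree decomposition is:
Bags: B1 = {c, d, g}  B2 = {c, f, g}  B3 = {b, c, g}  B4 = {a, d, g}  B5 = {c, e, f}
Tree: B1–B2, B2–B3, B1–B4, B2–B5
Every bag has size at most 3, so the width is 3 − 1 = 2 and tw(G) ≤ 2. On the other hand G contains the 3-clique {c, d, g}. A clique must lie in a single bag of any decomposition, so no decomposition can have width below 2. Therefore the treewidth is 2.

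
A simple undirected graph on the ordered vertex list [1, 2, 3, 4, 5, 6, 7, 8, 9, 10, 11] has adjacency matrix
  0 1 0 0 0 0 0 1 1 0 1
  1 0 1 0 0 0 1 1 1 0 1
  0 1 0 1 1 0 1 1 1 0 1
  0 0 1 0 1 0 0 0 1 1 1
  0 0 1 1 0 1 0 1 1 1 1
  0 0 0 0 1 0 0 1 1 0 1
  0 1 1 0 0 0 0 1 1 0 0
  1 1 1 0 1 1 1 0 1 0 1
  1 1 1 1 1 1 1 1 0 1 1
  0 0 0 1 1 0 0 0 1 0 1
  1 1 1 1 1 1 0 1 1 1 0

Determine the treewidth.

A width-4 tree decomposition is:
Bags: B1 = {2, 3, 7, 8, 9}  B2 = {2, 3, 8, 9, 11}  B3 = {3, 5, 8, 9, 11}  B4 = {3, 4, 5, 9, 11}  B5 = {4, 5, 9, 10, 11}  B6 = {5, 6, 8, 9, 11}  B7 = {1, 2, 8, 9, 11}
Tree: B1–B2, B2–B3, B3–B4, B4–B5, B3–B6, B2–B7
Every bag has size at most 5, so the width is 5 − 1 = 4 and tw(G) ≤ 4. On the other hand G contains the 5-clique {1, 2, 8, 9, 11}. A clique must lie in a single bag of any decomposition, so no decomposition can have width below 4. Therefore the treewidth is 4.

4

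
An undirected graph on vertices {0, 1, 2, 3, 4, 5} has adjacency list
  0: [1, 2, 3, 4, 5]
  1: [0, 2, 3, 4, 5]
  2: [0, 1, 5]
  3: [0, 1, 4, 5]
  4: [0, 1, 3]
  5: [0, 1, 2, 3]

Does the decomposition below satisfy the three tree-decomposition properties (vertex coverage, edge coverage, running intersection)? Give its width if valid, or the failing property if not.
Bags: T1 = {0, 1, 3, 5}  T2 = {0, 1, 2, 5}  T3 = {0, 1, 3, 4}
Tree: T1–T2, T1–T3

Vertex coverage: the bags together contain {0, 1, 2, 3, 4, 5}, the full vertex set. Edge coverage: each edge of G has both endpoints in at least one bag. Running intersection: for every vertex, the bags containing it form a connected subtree. All three properties hold, so this is a valid tree decomposition of width max|bag| − 1 = 3, and hence tw(G) ≤ 3.

Yes; width 3.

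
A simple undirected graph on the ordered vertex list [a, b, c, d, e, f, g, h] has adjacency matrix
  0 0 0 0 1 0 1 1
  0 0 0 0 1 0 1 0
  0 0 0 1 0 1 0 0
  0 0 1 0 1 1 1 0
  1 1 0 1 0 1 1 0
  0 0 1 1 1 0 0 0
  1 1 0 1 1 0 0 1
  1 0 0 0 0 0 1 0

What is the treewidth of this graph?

A width-2 tree decomposition is:
Bags: B1 = {d, e, g}  B2 = {a, e, g}  B3 = {a, g, h}  B4 = {d, e, f}  B5 = {b, e, g}  B6 = {c, d, f}
Tree: B1–B2, B2–B3, B1–B4, B1–B5, B4–B6
Every bag has size at most 3, so the width is 3 − 1 = 2 and tw(G) ≤ 2. Conversely, {d, e, g} is a clique of size 3, and the vertices of any clique must share a bag in every tree decomposition; so some bag has ≥ 3 vertices and tw(G) ≥ 2. Combining the bounds, tw(G) = 2.

2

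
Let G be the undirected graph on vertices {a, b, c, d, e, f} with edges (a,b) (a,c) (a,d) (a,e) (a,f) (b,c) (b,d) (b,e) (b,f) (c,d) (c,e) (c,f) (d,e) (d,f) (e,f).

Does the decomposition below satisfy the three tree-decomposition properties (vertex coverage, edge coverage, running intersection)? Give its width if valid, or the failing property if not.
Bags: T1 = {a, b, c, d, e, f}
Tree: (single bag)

Yes; width 5.

Vertex coverage: the bags together contain {a, b, c, d, e, f}, the full vertex set. Edge coverage: each edge of G has both endpoints in at least one bag. Running intersection: for every vertex, the bags containing it form a connected subtree. All three properties hold, so this is a valid tree decomposition of width max|bag| − 1 = 5, and hence tw(G) ≤ 5.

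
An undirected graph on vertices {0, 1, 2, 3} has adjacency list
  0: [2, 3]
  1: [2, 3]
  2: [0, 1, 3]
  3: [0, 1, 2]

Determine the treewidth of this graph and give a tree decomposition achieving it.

Treewidth 2.
One optimal decomposition is:
Bags: B1 = {0, 2, 3}  B2 = {1, 2, 3}
Tree: B1–B2

The largest bag has 3 vertices, giving width 2; this decomposition certifies tw(G) ≤ 2. On the other hand G contains the 3-clique {0, 2, 3}. A clique must lie in a single bag of any decomposition, so no decomposition can have width below 2. The upper and lower bounds meet at 2, so that is the treewidth.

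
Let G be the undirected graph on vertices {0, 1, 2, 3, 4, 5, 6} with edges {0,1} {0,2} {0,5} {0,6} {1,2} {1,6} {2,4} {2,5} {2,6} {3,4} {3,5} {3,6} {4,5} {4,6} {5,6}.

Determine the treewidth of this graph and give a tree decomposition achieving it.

Each bag holds 4 vertices, so the decomposition has width 3, which upper-bounds the treewidth. On the other hand G contains the 4-clique {0, 1, 2, 6}. A clique must lie in a single bag of any decomposition, so no decomposition can have width below 3. Combining the bounds, tw(G) = 3.

Treewidth 3.
Bags: B1 = {3, 4, 5, 6}  B2 = {2, 4, 5, 6}  B3 = {0, 2, 5, 6}  B4 = {0, 1, 2, 6}
Tree: B1–B2, B2–B3, B3–B4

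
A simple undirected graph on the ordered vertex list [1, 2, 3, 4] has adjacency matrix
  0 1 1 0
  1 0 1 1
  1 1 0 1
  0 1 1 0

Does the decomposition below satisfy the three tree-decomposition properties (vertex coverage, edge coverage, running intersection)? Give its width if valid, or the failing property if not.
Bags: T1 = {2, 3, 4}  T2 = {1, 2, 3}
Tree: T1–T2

Checking the three conditions: (i) the bags cover all of {1, 2, 3, 4}; (ii) for each edge, some bag contains both endpoints; (iii) the bags containing any fixed vertex form a subtree. All hold, so the decomposition is valid with width 3 − 1 = 2.

Yes; width 2.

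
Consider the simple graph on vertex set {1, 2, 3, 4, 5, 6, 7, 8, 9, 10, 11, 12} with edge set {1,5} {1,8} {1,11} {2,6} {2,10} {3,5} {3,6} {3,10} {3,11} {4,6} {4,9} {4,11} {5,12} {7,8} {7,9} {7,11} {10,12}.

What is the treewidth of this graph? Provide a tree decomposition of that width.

Treewidth 3.
Bags: B1 = {1, 7, 8, 9}  B2 = {1, 7, 9, 11}  B3 = {1, 4, 9, 11}  B4 = {1, 4, 5, 11}  B5 = {3, 4, 5, 11}  B6 = {3, 4, 5, 6}  B7 = {3, 5, 6, 12}  B8 = {3, 6, 10, 12}  B9 = {2, 6, 10, 12}
Tree: B1–B2, B2–B3, B3–B4, B4–B5, B5–B6, B6–B7, B7–B8, B8–B9

Every bag has size at most 4, so the width is 4 − 1 = 3 and tw(G) ≤ 3. For the lower bound: the 4 vertex sets {7,8,9}, {1}, {11}, {3,4,5,6} are disjoint, each induces a connected subgraph, and every pair is joined by at least one edge of G. Contracting each set to a single vertex therefore yields K_{4} as a minor, and since treewidth is minor-monotone, tw(G) ≥ tw(K_{4}) = 3. Therefore the treewidth is 3.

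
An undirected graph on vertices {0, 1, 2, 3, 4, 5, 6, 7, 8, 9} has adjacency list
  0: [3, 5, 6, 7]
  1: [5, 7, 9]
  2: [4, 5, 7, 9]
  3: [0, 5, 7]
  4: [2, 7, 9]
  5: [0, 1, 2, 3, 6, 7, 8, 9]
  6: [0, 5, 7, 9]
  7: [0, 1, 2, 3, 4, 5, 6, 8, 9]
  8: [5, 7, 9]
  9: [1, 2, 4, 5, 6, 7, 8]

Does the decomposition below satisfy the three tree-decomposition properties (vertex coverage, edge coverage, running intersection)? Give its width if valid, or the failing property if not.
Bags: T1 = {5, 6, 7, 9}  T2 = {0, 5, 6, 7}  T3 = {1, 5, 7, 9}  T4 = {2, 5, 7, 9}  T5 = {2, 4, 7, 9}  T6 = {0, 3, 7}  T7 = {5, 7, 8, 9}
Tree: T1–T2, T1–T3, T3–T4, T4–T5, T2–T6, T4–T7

A tree decomposition must satisfy three properties: every vertex lies in some bag; for every edge, both endpoints lie together in some bag; and for every vertex, the bags containing it form a connected subtree. Here edge (5,3) lies in no bag, so the decomposition is invalid.

No — edge (5,3) lies in no bag.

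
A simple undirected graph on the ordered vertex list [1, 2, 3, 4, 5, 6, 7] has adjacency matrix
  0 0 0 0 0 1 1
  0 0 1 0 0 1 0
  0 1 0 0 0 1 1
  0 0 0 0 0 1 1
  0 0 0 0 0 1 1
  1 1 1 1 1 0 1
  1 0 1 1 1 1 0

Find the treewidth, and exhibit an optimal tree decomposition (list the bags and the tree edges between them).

Each bag holds 3 vertices, so the decomposition has width 2, which upper-bounds the treewidth. For the lower bound, the 3 vertices {2, 3, 6} are pairwise adjacent, and any tree decomposition puts a clique entirely inside one bag — forcing width ≥ 2. Hence tw(G) = 2 exactly.

Treewidth 2.
Bags: B1 = {3, 6, 7}  B2 = {4, 6, 7}  B3 = {1, 6, 7}  B4 = {2, 3, 6}  B5 = {5, 6, 7}
Tree: B1–B2, B1–B3, B1–B4, B1–B5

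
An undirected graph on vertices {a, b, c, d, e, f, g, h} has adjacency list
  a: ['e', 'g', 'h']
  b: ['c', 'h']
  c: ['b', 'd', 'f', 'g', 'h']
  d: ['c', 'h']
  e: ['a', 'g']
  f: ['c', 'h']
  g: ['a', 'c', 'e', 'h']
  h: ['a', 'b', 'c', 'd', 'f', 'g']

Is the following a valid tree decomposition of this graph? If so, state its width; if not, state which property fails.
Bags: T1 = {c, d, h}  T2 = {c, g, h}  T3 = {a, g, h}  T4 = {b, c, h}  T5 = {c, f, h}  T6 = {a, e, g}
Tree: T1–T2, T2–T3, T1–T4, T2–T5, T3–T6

Yes; width 2.

Checking the three conditions: (i) the bags cover all of {a, b, c, d, e, f, g, h}; (ii) for each edge, some bag contains both endpoints; (iii) the bags containing any fixed vertex form a subtree. All hold, so the decomposition is valid with width 3 − 1 = 2.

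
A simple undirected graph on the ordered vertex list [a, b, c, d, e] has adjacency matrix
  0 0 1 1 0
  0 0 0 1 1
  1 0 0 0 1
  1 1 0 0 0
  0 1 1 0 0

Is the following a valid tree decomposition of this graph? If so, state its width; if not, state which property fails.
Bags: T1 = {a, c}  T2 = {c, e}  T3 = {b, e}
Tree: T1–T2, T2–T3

A tree decomposition must satisfy three properties: every vertex lies in some bag; for every edge, both endpoints lie together in some bag; and for every vertex, the bags containing it form a connected subtree. Here vertex d appears in no bag, so the decomposition is invalid.

No — vertex d appears in no bag.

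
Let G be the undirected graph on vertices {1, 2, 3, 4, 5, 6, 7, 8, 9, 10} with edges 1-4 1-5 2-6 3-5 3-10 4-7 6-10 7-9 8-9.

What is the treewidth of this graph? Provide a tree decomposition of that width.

Treewidth 1.
Bags: B1 = {8, 9}  B2 = {7, 9}  B3 = {4, 7}  B4 = {1, 4}  B5 = {1, 5}  B6 = {3, 5}  B7 = {3, 10}  B8 = {6, 10}  B9 = {2, 6}
Tree: B1–B2, B2–B3, B3–B4, B4–B5, B5–B6, B6–B7, B7–B8, B8–B9

Every bag has size at most 2, so the width is 2 − 1 = 1 and tw(G) ≤ 1. Since G has at least one edge (e.g. 8–9), it is not an edgeless graph, so tw(G) ≥ 1. The upper and lower bounds meet at 1, so that is the treewidth.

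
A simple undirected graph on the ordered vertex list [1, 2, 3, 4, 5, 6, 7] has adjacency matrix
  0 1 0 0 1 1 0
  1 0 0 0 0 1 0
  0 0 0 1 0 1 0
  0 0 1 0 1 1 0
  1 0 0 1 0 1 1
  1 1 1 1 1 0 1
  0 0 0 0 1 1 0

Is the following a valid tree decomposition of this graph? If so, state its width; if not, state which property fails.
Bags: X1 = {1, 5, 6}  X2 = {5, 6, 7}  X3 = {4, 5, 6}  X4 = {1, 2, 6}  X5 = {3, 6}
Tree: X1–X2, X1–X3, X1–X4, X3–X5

No — edge (4,3) lies in no bag.

A tree decomposition must satisfy three properties: every vertex lies in some bag; for every edge, both endpoints lie together in some bag; and for every vertex, the bags containing it form a connected subtree. Here edge (4,3) lies in no bag, so the decomposition is invalid.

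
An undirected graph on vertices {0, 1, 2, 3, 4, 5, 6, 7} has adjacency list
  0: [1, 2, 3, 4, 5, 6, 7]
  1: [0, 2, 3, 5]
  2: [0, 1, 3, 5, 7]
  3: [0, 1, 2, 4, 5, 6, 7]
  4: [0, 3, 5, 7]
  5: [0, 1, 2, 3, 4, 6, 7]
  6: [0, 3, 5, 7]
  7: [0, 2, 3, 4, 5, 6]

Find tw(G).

A width-4 tree decomposition is:
Bags: B1 = {0, 1, 2, 3, 5}  B2 = {0, 2, 3, 5, 7}  B3 = {0, 3, 5, 6, 7}  B4 = {0, 3, 4, 5, 7}
Tree: B1–B2, B2–B3, B3–B4
Every bag has size at most 5, so the width is 5 − 1 = 4 and tw(G) ≤ 4. For the lower bound, the 5 vertices {0, 1, 2, 3, 5} are pairwise adjacent, and any tree decomposition puts a clique entirely inside one bag — forcing width ≥ 4. The upper and lower bounds meet at 4, so that is the treewidth.

4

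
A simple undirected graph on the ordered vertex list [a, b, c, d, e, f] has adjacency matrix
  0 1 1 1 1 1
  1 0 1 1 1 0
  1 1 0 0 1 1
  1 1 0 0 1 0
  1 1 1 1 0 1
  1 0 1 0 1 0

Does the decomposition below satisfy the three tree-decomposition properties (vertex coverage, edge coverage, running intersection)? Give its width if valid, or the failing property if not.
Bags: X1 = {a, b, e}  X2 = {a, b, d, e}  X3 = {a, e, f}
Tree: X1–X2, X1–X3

No — vertex c appears in no bag.

A tree decomposition must satisfy three properties: every vertex lies in some bag; for every edge, both endpoints lie together in some bag; and for every vertex, the bags containing it form a connected subtree. Here vertex c appears in no bag, so the decomposition is invalid.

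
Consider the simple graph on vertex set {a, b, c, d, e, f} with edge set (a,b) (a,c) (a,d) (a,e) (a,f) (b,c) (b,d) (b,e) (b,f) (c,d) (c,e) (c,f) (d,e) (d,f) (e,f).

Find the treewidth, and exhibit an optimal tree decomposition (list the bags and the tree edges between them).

A single bag containing all 6 vertices is trivially a valid decomposition of width 5. For the lower bound, the 6 vertices {a, b, c, d, e, f} are pairwise adjacent, and any tree decomposition puts a clique entirely inside one bag — forcing width ≥ 5. Hence tw(G) = 5 exactly.

Treewidth 5.
Bags: B1 = {a, b, c, d, e, f}
Tree: (single bag)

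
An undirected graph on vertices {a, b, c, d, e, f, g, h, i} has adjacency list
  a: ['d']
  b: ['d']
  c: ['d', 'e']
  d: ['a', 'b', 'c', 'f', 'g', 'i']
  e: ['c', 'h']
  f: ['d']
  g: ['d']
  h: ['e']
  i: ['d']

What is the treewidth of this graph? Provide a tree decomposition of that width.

Every bag has size at most 2, so the width is 2 − 1 = 1 and tw(G) ≤ 1. Any graph with an edge has treewidth ≥ 1, and G has the edge c–d. Hence tw(G) = 1 exactly.

Treewidth 1.
One such decomposition:
Bags: B1 = {c, d}  B2 = {d, f}  B3 = {c, e}  B4 = {a, d}  B5 = {d, g}  B6 = {d, i}  B7 = {e, h}  B8 = {b, d}
Tree: B1–B2, B1–B3, B1–B4, B1–B5, B2–B6, B3–B7, B2–B8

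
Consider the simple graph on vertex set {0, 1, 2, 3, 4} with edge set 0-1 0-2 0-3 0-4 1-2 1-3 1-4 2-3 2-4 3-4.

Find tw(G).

A width-4 tree decomposition is:
Bags: B1 = {0, 1, 2, 3, 4}
Tree: (single bag)
A single bag containing all 5 vertices is trivially a valid decomposition of width 4. Conversely, {0, 1, 2, 3, 4} is a clique of size 5, and the vertices of any clique must share a bag in every tree decomposition; so some bag has ≥ 5 vertices and tw(G) ≥ 4. Therefore the treewidth is 4.

4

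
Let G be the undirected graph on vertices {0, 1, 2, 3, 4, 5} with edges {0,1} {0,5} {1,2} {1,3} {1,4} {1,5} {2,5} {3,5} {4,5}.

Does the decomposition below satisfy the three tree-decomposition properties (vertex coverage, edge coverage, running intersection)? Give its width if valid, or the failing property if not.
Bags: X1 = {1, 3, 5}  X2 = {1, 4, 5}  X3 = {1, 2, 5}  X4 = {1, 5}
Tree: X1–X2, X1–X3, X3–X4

A tree decomposition must satisfy three properties: every vertex lies in some bag; for every edge, both endpoints lie together in some bag; and for every vertex, the bags containing it form a connected subtree. Here vertex 0 appears in no bag, so the decomposition is invalid.

No — vertex 0 appears in no bag.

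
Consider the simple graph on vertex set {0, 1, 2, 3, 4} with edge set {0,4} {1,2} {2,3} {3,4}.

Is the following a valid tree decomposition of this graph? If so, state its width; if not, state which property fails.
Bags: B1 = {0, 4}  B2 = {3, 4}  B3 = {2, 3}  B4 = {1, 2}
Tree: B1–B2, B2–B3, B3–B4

Every vertex of G appears in some bag (union = {0, 1, 2, 3, 4}); every edge is covered by a bag; and for each vertex v the set of bags containing v is connected in the bag tree. The decomposition is therefore valid. The largest bag has 2 vertices, so the width is 1.

Yes; width 1.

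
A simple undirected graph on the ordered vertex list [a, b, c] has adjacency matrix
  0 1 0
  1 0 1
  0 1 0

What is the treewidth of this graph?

1

A width-1 tree decomposition is:
Bags: B1 = {b, c}  B2 = {a, b}
Tree: B1–B2
Every bag has size at most 2, so the width is 2 − 1 = 1 and tw(G) ≤ 1. Since G has at least one edge (e.g. c–b), it is not an edgeless graph, so tw(G) ≥ 1. Hence tw(G) = 1 exactly.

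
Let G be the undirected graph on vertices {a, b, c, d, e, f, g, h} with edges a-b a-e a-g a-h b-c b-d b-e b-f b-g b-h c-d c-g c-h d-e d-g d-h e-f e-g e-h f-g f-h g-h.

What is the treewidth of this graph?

4

A width-4 tree decomposition is:
Bags: B1 = {a, b, e, g, h}  B2 = {b, d, e, g, h}  B3 = {b, c, d, g, h}  B4 = {b, e, f, g, h}
Tree: B1–B2, B2–B3, B1–B4
Each bag holds 5 vertices, so the decomposition has width 4, which upper-bounds the treewidth. Conversely, {b, d, e, g, h} is a clique of size 5, and the vertices of any clique must share a bag in every tree decomposition; so some bag has ≥ 5 vertices and tw(G) ≥ 4. Combining the bounds, tw(G) = 4.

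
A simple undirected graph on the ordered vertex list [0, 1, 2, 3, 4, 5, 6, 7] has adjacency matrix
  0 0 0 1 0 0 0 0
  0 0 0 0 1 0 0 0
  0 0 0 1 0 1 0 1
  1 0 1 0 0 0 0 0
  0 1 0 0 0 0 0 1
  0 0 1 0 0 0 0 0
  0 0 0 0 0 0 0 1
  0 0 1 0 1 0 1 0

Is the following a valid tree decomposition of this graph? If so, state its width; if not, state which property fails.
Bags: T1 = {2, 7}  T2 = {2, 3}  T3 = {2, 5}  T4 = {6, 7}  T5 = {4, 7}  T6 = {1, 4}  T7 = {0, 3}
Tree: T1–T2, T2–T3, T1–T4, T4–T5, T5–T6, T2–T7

Checking the three conditions: (i) the bags cover all of {0, 1, 2, 3, 4, 5, 6, 7}; (ii) for each edge, some bag contains both endpoints; (iii) the bags containing any fixed vertex form a subtree. All hold, so the decomposition is valid with width 2 − 1 = 1.

Yes; width 1.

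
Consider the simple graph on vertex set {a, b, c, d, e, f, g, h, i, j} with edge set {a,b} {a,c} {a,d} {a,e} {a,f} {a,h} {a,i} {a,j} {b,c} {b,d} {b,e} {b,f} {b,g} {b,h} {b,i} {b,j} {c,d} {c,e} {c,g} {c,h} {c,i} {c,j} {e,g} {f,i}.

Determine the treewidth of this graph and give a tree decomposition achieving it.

Treewidth 3.
One such decomposition:
Bags: B1 = {a, b, c, d}  B2 = {a, b, c, e}  B3 = {a, b, c, i}  B4 = {a, b, c, j}  B5 = {b, c, e, g}  B6 = {a, b, f, i}  B7 = {a, b, c, h}
Tree: B1–B2, B1–B3, B1–B4, B2–B5, B3–B6, B3–B7

The largest bag has 4 vertices, giving width 3; this decomposition certifies tw(G) ≤ 3. Conversely, {b, c, e, g} is a clique of size 4, and the vertices of any clique must share a bag in every tree decomposition; so some bag has ≥ 4 vertices and tw(G) ≥ 3. Combining the bounds, tw(G) = 3.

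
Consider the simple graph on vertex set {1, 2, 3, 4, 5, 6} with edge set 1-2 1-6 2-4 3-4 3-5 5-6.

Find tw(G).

2

A width-2 tree decomposition is:
Bags: B1 = {1, 2, 4}  B2 = {1, 4, 6}  B3 = {4, 5, 6}  B4 = {3, 4, 5}
Tree: B1–B2, B2–B3, B3–B4
Every bag has size at most 3, so the width is 3 − 1 = 2 and tw(G) ≤ 2. The edges 4–2–1–6–5–3–4 form a cycle, so G is not a tree and its treewidth is at least 2. The upper and lower bounds meet at 2, so that is the treewidth.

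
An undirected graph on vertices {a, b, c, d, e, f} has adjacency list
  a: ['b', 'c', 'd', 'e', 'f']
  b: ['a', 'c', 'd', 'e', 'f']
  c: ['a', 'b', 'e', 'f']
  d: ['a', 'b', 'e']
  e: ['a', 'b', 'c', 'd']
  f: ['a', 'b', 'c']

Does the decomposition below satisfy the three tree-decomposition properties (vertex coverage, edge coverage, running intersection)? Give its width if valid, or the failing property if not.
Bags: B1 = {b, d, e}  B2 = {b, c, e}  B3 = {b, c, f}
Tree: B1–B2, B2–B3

A tree decomposition must satisfy three properties: every vertex lies in some bag; for every edge, both endpoints lie together in some bag; and for every vertex, the bags containing it form a connected subtree. Here vertex a appears in no bag, so the decomposition is invalid.

No — vertex a appears in no bag.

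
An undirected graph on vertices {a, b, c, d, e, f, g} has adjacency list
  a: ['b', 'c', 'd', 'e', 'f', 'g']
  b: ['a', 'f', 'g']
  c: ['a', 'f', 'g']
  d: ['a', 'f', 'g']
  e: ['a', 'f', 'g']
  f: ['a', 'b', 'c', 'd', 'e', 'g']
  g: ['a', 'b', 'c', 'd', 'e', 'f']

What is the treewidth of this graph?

A width-3 tree decomposition is:
Bags: B1 = {a, c, f, g}  B2 = {a, e, f, g}  B3 = {a, d, f, g}  B4 = {a, b, f, g}
Tree: B1–B2, B1–B3, B3–B4
Each bag holds 4 vertices, so the decomposition has width 3, which upper-bounds the treewidth. Conversely, {a, d, f, g} is a clique of size 4, and the vertices of any clique must share a bag in every tree decomposition; so some bag has ≥ 4 vertices and tw(G) ≥ 3. Combining the bounds, tw(G) = 3.

3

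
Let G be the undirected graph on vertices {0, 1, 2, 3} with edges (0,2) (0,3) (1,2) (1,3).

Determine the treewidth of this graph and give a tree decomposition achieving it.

Each bag holds 3 vertices, so the decomposition has width 2, which upper-bounds the treewidth. For the lower bound, G contains the cycle 1–3–0–2–1, so G is not a forest; only forests have treewidth ≤ 1, hence tw(G) ≥ 2. The upper and lower bounds meet at 2, so that is the treewidth.

Treewidth 2.
One optimal decomposition is:
Bags: B1 = {0, 1, 3}  B2 = {0, 1, 2}
Tree: B1–B2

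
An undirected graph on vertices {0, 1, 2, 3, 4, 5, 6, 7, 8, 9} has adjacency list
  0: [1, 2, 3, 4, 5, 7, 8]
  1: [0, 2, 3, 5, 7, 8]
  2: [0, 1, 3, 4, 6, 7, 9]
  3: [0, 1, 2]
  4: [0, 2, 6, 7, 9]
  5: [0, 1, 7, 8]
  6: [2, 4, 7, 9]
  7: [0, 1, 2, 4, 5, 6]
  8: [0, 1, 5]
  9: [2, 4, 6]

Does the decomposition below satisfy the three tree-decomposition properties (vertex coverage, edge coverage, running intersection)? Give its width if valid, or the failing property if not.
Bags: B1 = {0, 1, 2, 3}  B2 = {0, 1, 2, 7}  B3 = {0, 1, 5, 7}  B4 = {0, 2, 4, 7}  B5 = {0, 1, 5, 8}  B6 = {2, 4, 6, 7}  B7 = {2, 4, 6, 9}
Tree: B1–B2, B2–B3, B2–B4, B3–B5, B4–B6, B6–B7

Yes; width 3.

Checking the three conditions: (i) the bags cover all of {0, 1, 2, 3, 4, 5, 6, 7, 8, 9}; (ii) for each edge, some bag contains both endpoints; (iii) the bags containing any fixed vertex form a subtree. All hold, so the decomposition is valid with width 4 − 1 = 3.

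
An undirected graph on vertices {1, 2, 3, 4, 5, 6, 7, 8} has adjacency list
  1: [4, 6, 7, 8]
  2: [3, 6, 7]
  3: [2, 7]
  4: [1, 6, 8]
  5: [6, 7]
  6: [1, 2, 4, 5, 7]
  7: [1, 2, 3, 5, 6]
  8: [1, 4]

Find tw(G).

2

A width-2 tree decomposition is:
Bags: B1 = {1, 6, 7}  B2 = {2, 6, 7}  B3 = {1, 4, 6}  B4 = {1, 4, 8}  B5 = {5, 6, 7}  B6 = {2, 3, 7}
Tree: B1–B2, B1–B3, B3–B4, B2–B5, B2–B6
Each bag holds 3 vertices, so the decomposition has width 2, which upper-bounds the treewidth. Conversely, {1, 4, 8} is a clique of size 3, and the vertices of any clique must share a bag in every tree decomposition; so some bag has ≥ 3 vertices and tw(G) ≥ 2. Therefore the treewidth is 2.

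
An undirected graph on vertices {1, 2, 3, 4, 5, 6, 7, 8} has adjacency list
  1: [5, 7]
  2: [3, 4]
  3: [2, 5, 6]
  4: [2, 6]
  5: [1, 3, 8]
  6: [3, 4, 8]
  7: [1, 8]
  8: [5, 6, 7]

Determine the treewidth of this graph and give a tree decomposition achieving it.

The largest bag has 3 vertices, giving width 2; this decomposition certifies tw(G) ≤ 2. Since 1–7–8–5–1 is a cycle in G, G is not acyclic. Forests are exactly the graphs of treewidth ≤ 1, so tw(G) ≥ 2. Hence tw(G) = 2 exactly.

Treewidth 2.
One optimal decomposition is:
Bags: B1 = {1, 5, 7}  B2 = {5, 7, 8}  B3 = {3, 5, 8}  B4 = {3, 6, 8}  B5 = {2, 3, 6}  B6 = {2, 4, 6}
Tree: B1–B2, B2–B3, B3–B4, B4–B5, B5–B6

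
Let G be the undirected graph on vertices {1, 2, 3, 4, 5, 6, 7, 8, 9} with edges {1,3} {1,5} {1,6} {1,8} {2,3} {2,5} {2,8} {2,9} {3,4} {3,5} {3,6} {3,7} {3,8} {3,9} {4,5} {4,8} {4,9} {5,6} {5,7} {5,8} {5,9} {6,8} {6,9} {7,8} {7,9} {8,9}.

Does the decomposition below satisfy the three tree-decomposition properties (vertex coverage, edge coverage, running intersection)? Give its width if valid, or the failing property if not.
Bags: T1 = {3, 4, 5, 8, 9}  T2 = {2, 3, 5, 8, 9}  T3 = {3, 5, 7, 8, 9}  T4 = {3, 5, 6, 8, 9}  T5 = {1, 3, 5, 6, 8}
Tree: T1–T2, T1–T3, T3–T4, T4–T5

Yes; width 4.

Every vertex of G appears in some bag (union = {1, 2, 3, 4, 5, 6, 7, 8, 9}); every edge is covered by a bag; and for each vertex v the set of bags containing v is connected in the bag tree. The decomposition is therefore valid. The largest bag has 5 vertices, so the width is 4.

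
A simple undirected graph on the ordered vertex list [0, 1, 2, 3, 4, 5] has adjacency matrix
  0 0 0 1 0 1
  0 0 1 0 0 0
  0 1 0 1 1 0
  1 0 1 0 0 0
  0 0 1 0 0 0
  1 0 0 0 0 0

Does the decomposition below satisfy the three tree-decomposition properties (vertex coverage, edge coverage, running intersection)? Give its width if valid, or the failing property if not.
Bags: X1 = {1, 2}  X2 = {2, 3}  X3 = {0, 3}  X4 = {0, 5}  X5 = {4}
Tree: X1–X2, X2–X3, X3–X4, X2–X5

A tree decomposition must satisfy three properties: every vertex lies in some bag; for every edge, both endpoints lie together in some bag; and for every vertex, the bags containing it form a connected subtree. Here edge (2,4) lies in no bag, so the decomposition is invalid.

No — edge (2,4) lies in no bag.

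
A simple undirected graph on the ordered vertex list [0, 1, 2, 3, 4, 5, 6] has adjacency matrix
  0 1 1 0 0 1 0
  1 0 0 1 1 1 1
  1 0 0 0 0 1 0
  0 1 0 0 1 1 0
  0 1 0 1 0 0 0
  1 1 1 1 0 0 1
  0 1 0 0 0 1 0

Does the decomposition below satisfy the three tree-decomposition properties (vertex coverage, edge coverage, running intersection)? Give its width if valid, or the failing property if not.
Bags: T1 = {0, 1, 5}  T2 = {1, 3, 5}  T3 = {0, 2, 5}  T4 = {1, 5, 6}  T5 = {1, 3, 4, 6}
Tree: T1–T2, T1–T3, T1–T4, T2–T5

No — bags containing vertex 6 are not connected in the tree.

A tree decomposition must satisfy three properties: every vertex lies in some bag; for every edge, both endpoints lie together in some bag; and for every vertex, the bags containing it form a connected subtree. Here bags containing vertex 6 are not connected in the tree, so the decomposition is invalid.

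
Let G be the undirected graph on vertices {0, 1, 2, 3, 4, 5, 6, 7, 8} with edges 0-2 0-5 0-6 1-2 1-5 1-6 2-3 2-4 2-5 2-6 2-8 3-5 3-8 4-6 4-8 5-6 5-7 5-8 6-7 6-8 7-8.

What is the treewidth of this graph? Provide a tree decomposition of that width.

Each bag holds 4 vertices, so the decomposition has width 3, which upper-bounds the treewidth. Conversely, {2, 4, 6, 8} is a clique of size 4, and the vertices of any clique must share a bag in every tree decomposition; so some bag has ≥ 4 vertices and tw(G) ≥ 3. Hence tw(G) = 3 exactly.

Treewidth 3.
Bags: B1 = {1, 2, 5, 6}  B2 = {2, 5, 6, 8}  B3 = {5, 6, 7, 8}  B4 = {0, 2, 5, 6}  B5 = {2, 4, 6, 8}  B6 = {2, 3, 5, 8}
Tree: B1–B2, B2–B3, B2–B4, B2–B5, B2–B6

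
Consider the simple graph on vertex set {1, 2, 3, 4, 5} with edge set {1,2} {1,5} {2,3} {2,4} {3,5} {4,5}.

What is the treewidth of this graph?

A width-2 tree decomposition is:
Bags: B1 = {1, 2, 5}  B2 = {2, 3, 5}  B3 = {2, 4, 5}
Tree: B1–B2, B2–B3
Each bag holds 3 vertices, so the decomposition has width 2, which upper-bounds the treewidth. Since 1–2–3–5–1 is a cycle in G, G is not acyclic. Forests are exactly the graphs of treewidth ≤ 1, so tw(G) ≥ 2. The upper and lower bounds meet at 2, so that is the treewidth.

2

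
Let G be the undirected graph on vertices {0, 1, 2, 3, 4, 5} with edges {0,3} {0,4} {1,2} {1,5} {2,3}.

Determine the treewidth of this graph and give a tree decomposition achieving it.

Each bag holds 2 vertices, so the decomposition has width 1, which upper-bounds the treewidth. Since G has at least one edge (e.g. 5–1), it is not an edgeless graph, so tw(G) ≥ 1. The upper and lower bounds meet at 1, so that is the treewidth.

Treewidth 1.
Bags: B1 = {1, 5}  B2 = {1, 2}  B3 = {2, 3}  B4 = {0, 3}  B5 = {0, 4}
Tree: B1–B2, B2–B3, B3–B4, B4–B5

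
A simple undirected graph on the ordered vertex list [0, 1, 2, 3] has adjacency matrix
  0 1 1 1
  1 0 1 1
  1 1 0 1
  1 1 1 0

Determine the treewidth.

A width-3 tree decomposition is:
Bags: B1 = {0, 1, 2, 3}
Tree: (single bag)
With just one bag of size 4, the width is 4 − 1 = 3, so tw(G) ≤ 3. On the other hand G contains the 4-clique {0, 1, 2, 3}. A clique must lie in a single bag of any decomposition, so no decomposition can have width below 3. Hence tw(G) = 3 exactly.

3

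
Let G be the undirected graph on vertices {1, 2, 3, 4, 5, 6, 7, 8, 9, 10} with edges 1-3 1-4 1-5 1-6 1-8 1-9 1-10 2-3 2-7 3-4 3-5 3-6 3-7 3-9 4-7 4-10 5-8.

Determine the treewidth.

2

A width-2 tree decomposition is:
Bags: B1 = {1, 3, 4}  B2 = {1, 4, 10}  B3 = {3, 4, 7}  B4 = {1, 3, 6}  B5 = {1, 3, 9}  B6 = {1, 3, 5}  B7 = {2, 3, 7}  B8 = {1, 5, 8}
Tree: B1–B2, B1–B3, B1–B4, B4–B5, B5–B6, B3–B7, B6–B8
Each bag holds 3 vertices, so the decomposition has width 2, which upper-bounds the treewidth. Conversely, {1, 5, 8} is a clique of size 3, and the vertices of any clique must share a bag in every tree decomposition; so some bag has ≥ 3 vertices and tw(G) ≥ 2. Hence tw(G) = 2 exactly.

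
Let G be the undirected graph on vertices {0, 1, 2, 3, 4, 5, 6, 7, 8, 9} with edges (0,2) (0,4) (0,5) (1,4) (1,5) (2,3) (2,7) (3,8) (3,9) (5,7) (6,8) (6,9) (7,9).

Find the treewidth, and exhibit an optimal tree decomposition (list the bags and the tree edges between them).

The largest bag has 3 vertices, giving width 2; this decomposition certifies tw(G) ≤ 2. For the lower bound, G contains the cycle 1–4–0–5–1, so G is not a forest; only forests have treewidth ≤ 1, hence tw(G) ≥ 2. Therefore the treewidth is 2.

Treewidth 2.
One optimal decomposition is:
Bags: B1 = {1, 4, 5}  B2 = {0, 4, 5}  B3 = {0, 5, 7}  B4 = {0, 2, 7}  B5 = {2, 7, 9}  B6 = {2, 3, 9}  B7 = {3, 6, 9}  B8 = {3, 6, 8}
Tree: B1–B2, B2–B3, B3–B4, B4–B5, B5–B6, B6–B7, B7–B8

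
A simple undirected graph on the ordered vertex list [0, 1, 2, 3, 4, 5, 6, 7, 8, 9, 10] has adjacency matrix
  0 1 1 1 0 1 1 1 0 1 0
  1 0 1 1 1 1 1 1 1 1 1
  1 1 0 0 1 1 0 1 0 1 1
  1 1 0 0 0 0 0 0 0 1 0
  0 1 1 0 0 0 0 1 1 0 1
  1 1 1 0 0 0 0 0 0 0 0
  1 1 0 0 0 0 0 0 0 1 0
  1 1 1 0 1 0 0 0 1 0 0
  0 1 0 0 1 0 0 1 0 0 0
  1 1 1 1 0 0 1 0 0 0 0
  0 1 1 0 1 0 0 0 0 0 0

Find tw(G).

A width-3 tree decomposition is:
Bags: B1 = {0, 1, 2, 9}  B2 = {0, 1, 2, 7}  B3 = {0, 1, 6, 9}  B4 = {0, 1, 3, 9}  B5 = {0, 1, 2, 5}  B6 = {1, 2, 4, 7}  B7 = {1, 4, 7, 8}  B8 = {1, 2, 4, 10}
Tree: B1–B2, B1–B3, B1–B4, B2–B5, B2–B6, B6–B7, B6–B8
Each bag holds 4 vertices, so the decomposition has width 3, which upper-bounds the treewidth. For the lower bound, the 4 vertices {0, 1, 2, 9} are pairwise adjacent, and any tree decomposition puts a clique entirely inside one bag — forcing width ≥ 3. Hence tw(G) = 3 exactly.

3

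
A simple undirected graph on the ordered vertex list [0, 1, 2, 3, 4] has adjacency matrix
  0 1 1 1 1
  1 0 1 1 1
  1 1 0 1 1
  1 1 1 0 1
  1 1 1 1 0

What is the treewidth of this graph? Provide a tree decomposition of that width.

A single bag containing all 5 vertices is trivially a valid decomposition of width 4. For the lower bound, the 5 vertices {0, 1, 2, 3, 4} are pairwise adjacent, and any tree decomposition puts a clique entirely inside one bag — forcing width ≥ 4. Hence tw(G) = 4 exactly.

Treewidth 4.
One optimal decomposition is:
Bags: B1 = {0, 1, 2, 3, 4}
Tree: (single bag)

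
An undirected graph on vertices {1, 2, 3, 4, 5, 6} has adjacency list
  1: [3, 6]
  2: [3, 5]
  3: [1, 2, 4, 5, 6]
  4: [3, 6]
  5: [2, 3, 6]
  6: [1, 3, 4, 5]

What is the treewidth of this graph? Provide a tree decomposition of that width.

Every bag has size at most 3, so the width is 3 − 1 = 2 and tw(G) ≤ 2. For the lower bound, the 3 vertices {2, 3, 5} are pairwise adjacent, and any tree decomposition puts a clique entirely inside one bag — forcing width ≥ 2. Therefore the treewidth is 2.

Treewidth 2.
Bags: B1 = {3, 4, 6}  B2 = {1, 3, 6}  B3 = {3, 5, 6}  B4 = {2, 3, 5}
Tree: B1–B2, B1–B3, B3–B4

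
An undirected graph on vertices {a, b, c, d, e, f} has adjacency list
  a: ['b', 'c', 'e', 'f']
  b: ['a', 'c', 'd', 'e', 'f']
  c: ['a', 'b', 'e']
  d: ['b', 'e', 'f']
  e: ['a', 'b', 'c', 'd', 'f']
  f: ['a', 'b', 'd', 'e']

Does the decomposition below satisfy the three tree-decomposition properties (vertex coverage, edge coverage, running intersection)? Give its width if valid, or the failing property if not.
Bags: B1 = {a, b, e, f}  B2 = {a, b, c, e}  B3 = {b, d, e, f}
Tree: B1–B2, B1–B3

Yes; width 3.

Checking the three conditions: (i) the bags cover all of {a, b, c, d, e, f}; (ii) for each edge, some bag contains both endpoints; (iii) the bags containing any fixed vertex form a subtree. All hold, so the decomposition is valid with width 4 − 1 = 3.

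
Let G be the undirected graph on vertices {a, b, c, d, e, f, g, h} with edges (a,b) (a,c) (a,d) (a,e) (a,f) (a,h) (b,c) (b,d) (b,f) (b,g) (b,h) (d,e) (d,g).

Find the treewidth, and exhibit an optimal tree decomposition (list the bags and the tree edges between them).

Treewidth 2.
One optimal decomposition is:
Bags: B1 = {a, b, c}  B2 = {a, b, f}  B3 = {a, b, d}  B4 = {a, d, e}  B5 = {a, b, h}  B6 = {b, d, g}
Tree: B1–B2, B2–B3, B3–B4, B2–B5, B3–B6

Each bag holds 3 vertices, so the decomposition has width 2, which upper-bounds the treewidth. Conversely, {a, d, e} is a clique of size 3, and the vertices of any clique must share a bag in every tree decomposition; so some bag has ≥ 3 vertices and tw(G) ≥ 2. Therefore the treewidth is 2.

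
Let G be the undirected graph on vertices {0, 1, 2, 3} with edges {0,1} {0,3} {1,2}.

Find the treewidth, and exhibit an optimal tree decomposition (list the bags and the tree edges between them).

The largest bag has 2 vertices, giving width 1; this decomposition certifies tw(G) ≤ 1. Any graph with an edge has treewidth ≥ 1, and G has the edge 3–0. Combining the bounds, tw(G) = 1.

Treewidth 1.
One optimal decomposition is:
Bags: B1 = {0, 3}  B2 = {0, 1}  B3 = {1, 2}
Tree: B1–B2, B2–B3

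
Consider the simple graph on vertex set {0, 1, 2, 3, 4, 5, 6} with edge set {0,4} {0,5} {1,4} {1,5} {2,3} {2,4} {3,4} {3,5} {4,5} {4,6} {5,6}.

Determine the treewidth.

A width-2 tree decomposition is:
Bags: B1 = {3, 4, 5}  B2 = {0, 4, 5}  B3 = {1, 4, 5}  B4 = {4, 5, 6}  B5 = {2, 3, 4}
Tree: B1–B2, B2–B3, B3–B4, B1–B5
Each bag holds 3 vertices, so the decomposition has width 2, which upper-bounds the treewidth. On the other hand G contains the 3-clique {2, 3, 4}. A clique must lie in a single bag of any decomposition, so no decomposition can have width below 2. Therefore the treewidth is 2.

2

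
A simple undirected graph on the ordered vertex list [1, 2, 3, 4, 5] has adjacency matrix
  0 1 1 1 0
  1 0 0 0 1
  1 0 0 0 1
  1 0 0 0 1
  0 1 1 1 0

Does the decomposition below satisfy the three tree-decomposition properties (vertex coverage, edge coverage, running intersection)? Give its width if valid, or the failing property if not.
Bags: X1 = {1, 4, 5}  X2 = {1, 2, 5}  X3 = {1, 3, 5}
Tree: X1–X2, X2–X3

Checking the three conditions: (i) the bags cover all of {1, 2, 3, 4, 5}; (ii) for each edge, some bag contains both endpoints; (iii) the bags containing any fixed vertex form a subtree. All hold, so the decomposition is valid with width 3 − 1 = 2.

Yes; width 2.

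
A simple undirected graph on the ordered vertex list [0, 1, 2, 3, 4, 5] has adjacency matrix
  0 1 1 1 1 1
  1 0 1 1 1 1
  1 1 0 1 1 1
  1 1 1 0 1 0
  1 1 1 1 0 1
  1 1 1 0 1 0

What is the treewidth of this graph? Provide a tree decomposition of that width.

Each bag holds 5 vertices, so the decomposition has width 4, which upper-bounds the treewidth. On the other hand G contains the 5-clique {0, 1, 2, 3, 4}. A clique must lie in a single bag of any decomposition, so no decomposition can have width below 4. Hence tw(G) = 4 exactly.

Treewidth 4.
One such decomposition:
Bags: B1 = {0, 1, 2, 3, 4}  B2 = {0, 1, 2, 4, 5}
Tree: B1–B2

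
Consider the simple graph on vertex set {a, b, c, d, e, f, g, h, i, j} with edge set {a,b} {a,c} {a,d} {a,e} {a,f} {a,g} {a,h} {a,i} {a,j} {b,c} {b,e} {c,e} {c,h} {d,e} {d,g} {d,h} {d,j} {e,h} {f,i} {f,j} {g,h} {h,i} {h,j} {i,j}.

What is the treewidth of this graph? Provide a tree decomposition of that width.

Every bag has size at most 4, so the width is 4 − 1 = 3 and tw(G) ≤ 3. On the other hand G contains the 4-clique {a, d, g, h}. A clique must lie in a single bag of any decomposition, so no decomposition can have width below 3. The upper and lower bounds meet at 3, so that is the treewidth.

Treewidth 3.
One such decomposition:
Bags: B1 = {a, b, c, e}  B2 = {a, c, e, h}  B3 = {a, d, e, h}  B4 = {a, d, h, j}  B5 = {a, h, i, j}  B6 = {a, f, i, j}  B7 = {a, d, g, h}
Tree: B1–B2, B2–B3, B3–B4, B4–B5, B5–B6, B4–B7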